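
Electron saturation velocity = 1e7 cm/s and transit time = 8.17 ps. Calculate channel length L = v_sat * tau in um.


Step 1: tau in seconds = 8.17 ps * 1e-12 = 8.1700e-12 s
Step 2: L = v_sat * tau = 1e7 * 8.1700e-12 = 8.1700e-05 cm
Step 3: L in um = 8.1700e-05 * 1e4 = 0.817 um

0.817


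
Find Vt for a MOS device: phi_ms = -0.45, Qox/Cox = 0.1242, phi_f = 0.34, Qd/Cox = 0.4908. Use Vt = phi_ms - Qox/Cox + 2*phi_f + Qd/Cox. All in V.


Step 1: Vt = phi_ms - Qox/Cox + 2*phi_f + Qd/Cox
Step 2: Vt = -0.45 - 0.1242 + 2*0.34 + 0.4908
Step 3: Vt = -0.45 - 0.1242 + 0.68 + 0.4908
Step 4: Vt = 0.5966 V

0.5966


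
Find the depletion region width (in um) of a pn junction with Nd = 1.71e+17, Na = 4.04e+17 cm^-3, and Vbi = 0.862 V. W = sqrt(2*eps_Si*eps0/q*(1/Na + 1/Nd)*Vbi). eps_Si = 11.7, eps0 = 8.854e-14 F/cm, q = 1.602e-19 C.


Step 1: 1/Na + 1/Nd = 1/4.04e+17 + 1/1.71e+17 = 8.32320e-18
Step 2: 2*eps*eps0/q = 2*11.7*8.854e-14/1.602e-19 = 1.293281e+07
Step 3: W^2 = 1.293281e+07 * 8.32320e-18 * 0.862 = 9.27877e-11
Step 4: W = sqrt(9.27877e-11) = 9.633e-06 cm = 0.09633 um

0.09633


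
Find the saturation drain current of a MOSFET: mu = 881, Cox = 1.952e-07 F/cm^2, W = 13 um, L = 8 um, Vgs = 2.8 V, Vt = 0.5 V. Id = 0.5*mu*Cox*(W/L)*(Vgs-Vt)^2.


Step 1: Overdrive voltage Vov = Vgs - Vt = 2.8 - 0.5 = 2.3 V
Step 2: W/L = 13/8 = 1.625
Step 3: Id = 0.5 * 881 * 1.952e-07 * 1.625 * 2.3^2
Step 4: Id = 7.39e-04 A

7.39e-04


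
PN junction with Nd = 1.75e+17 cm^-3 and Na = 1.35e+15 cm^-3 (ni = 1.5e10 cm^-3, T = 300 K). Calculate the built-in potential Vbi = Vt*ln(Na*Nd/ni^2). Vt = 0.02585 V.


Step 1: Compute Na*Nd/ni^2 = 1.35e+15 * 1.75e+17 / (1.5e10)^2 = 1.0500e+12
Step 2: ln(1.0500e+12) = 27.6798
Step 3: Vbi = 0.02585 * 27.6798 = 0.716 V

0.716


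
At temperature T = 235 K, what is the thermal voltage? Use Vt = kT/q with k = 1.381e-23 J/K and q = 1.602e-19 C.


Step 1: kT = 1.381e-23 * 235 = 3.24535e-21 J
Step 2: Vt = kT/q = 3.24535e-21 / 1.602e-19
Step 3: Vt = 0.02026 V

0.02026


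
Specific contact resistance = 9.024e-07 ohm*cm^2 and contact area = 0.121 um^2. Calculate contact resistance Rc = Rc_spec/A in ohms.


Step 1: Convert area to cm^2: 0.121 um^2 = 1.2100e-09 cm^2
Step 2: Rc = Rc_spec / A = 9.024e-07 / 1.2100e-09
Step 3: Rc = 7.46e+02 ohms

7.46e+02


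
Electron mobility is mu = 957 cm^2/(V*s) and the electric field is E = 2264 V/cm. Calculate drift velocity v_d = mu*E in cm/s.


Step 1: v_d = mu * E
Step 2: v_d = 957 * 2264 = 2166648
Step 3: v_d = 2.17e+06 cm/s

2.17e+06


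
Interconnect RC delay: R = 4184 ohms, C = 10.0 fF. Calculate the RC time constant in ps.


Step 1: tau = R * C
Step 2: tau = 4184 * 10.0 fF = 4184 * 1.0e-14 F
Step 3: tau = 4.184e-11 s = 41.84 ps

41.84


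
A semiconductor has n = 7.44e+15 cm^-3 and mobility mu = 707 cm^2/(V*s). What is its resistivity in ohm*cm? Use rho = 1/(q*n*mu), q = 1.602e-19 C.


Step 1: sigma = q * n * mu = 1.602e-19 * 7.44e+15 * 707 = 8.42665e-01 S/cm
Step 2: rho = 1 / sigma = 1 / 8.42665e-01 = 1.187 ohm*cm

1.187


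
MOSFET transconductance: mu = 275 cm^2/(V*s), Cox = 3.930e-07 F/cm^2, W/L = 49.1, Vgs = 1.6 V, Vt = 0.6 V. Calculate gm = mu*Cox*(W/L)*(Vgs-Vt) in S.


Step 1: Vov = Vgs - Vt = 1.6 - 0.6 = 1.0 V
Step 2: gm = mu * Cox * (W/L) * Vov
Step 3: gm = 275 * 3.930e-07 * 49.1 * 1.0 = 5.31e-03 S

5.31e-03


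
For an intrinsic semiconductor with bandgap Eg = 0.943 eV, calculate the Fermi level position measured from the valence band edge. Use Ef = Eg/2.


Step 1: For an intrinsic semiconductor, the Fermi level sits at midgap.
Step 2: Ef = Eg / 2 = 0.943 / 2 = 0.4715 eV

0.4715


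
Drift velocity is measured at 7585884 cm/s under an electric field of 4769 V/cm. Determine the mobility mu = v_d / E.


Step 1: mu = v_d / E
Step 2: mu = 7585884 / 4769
Step 3: mu = 1590.67 cm^2/(V*s)

1590.67


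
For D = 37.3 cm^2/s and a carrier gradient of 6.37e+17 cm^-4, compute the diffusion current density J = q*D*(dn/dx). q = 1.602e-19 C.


Step 1: J = q * D * (dn/dx)
Step 2: J = 1.602e-19 * 37.3 * 6.37e+17
Step 3: J = 3.81e+00 A/cm^2

3.81e+00


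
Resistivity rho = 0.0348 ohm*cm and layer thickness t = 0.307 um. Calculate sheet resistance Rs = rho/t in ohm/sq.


Step 1: Convert thickness to cm: t = 0.307 um = 3.0700e-05 cm
Step 2: Rs = rho / t = 0.0348 / 3.0700e-05
Step 3: Rs = 1133.6 ohm/sq

1133.6


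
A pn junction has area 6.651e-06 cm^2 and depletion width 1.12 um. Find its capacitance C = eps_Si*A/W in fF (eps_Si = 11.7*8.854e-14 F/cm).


Step 1: eps_Si = 11.7 * 8.854e-14 = 1.035918e-12 F/cm
Step 2: W in cm = 1.12 * 1e-4 = 1.12e-04 cm
Step 3: C = 1.035918e-12 * 6.651e-06 / 1.12e-04 = 6.151688e-14 F
Step 4: C = 61.52 fF

61.52


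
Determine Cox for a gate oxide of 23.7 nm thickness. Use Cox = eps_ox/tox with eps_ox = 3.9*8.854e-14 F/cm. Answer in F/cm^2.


Step 1: eps_ox = 3.9 * 8.854e-14 = 3.45306e-13 F/cm
Step 2: tox in cm = 23.7 nm * 1e-7 = 2.3700e-06 cm
Step 3: Cox = 3.45306e-13 / 2.3700e-06 = 1.46e-07 F/cm^2

1.46e-07


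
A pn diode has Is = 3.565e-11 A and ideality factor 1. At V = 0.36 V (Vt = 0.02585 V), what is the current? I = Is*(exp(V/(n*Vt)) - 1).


Step 1: V/(n*Vt) = 0.36/(1*0.02585) = 13.9265
Step 2: exp(13.9265) = 1.1174e+06
Step 3: I = 3.565e-11 * (1.1174e+06 - 1) = 3.98e-05 A

3.98e-05


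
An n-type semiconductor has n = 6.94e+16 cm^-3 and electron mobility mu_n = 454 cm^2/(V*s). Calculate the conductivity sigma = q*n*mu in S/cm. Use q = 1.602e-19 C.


Step 1: sigma = q * n * mu
Step 2: sigma = 1.602e-19 * 6.94e+16 * 454
Step 3: sigma = 5.048e+00 S/cm

5.048e+00


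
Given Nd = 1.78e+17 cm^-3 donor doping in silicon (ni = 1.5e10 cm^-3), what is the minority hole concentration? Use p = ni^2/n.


Step 1: Since Nd >> ni, n ≈ Nd = 1.78e+17 cm^-3
Step 2: p = ni^2 / n = (1.5e10)^2 / 1.78e+17
Step 3: p = 2.25e20 / 1.78e+17 = 1.26e+03 cm^-3

1.26e+03


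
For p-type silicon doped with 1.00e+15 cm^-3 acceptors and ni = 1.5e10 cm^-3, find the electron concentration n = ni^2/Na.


Step 1: Majority hole concentration p ≈ Na = 1.00e+15 cm^-3
Step 2: n = ni^2 / Na = (1.5e10)^2 / 1.00e+15
Step 3: n = 2.25e+05 cm^-3

2.25e+05


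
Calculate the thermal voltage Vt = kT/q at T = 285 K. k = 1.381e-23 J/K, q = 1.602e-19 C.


Step 1: kT = 1.381e-23 * 285 = 3.93585e-21 J
Step 2: Vt = kT/q = 3.93585e-21 / 1.602e-19
Step 3: Vt = 0.02457 V

0.02457


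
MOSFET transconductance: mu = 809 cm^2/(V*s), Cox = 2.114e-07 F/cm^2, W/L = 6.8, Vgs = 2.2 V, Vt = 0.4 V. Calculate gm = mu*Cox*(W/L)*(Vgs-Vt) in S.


Step 1: Vov = Vgs - Vt = 2.2 - 0.4 = 1.8 V
Step 2: gm = mu * Cox * (W/L) * Vov
Step 3: gm = 809 * 2.114e-07 * 6.8 * 1.8 = 2.09e-03 S

2.09e-03


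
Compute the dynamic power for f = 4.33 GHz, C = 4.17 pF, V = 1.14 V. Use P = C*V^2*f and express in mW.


Step 1: V^2 = 1.14^2 = 1.2996 V^2
Step 2: P = C*V^2*f = 4.17e-12 F * 1.2996 * 4.33e9 Hz
Step 3: P = 2.346570756e-02 W
Step 4: P = 23.466 mW

23.466


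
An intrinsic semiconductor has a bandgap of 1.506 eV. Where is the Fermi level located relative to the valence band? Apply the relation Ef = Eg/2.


Step 1: For an intrinsic semiconductor, the Fermi level sits at midgap.
Step 2: Ef = Eg / 2 = 1.506 / 2 = 0.753 eV

0.753


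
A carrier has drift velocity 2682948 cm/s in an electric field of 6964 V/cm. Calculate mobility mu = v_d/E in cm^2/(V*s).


Step 1: mu = v_d / E
Step 2: mu = 2682948 / 6964
Step 3: mu = 385.26 cm^2/(V*s)

385.26


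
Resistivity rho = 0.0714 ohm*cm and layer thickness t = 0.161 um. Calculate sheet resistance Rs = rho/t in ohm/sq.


Step 1: Convert thickness to cm: t = 0.161 um = 1.6100e-05 cm
Step 2: Rs = rho / t = 0.0714 / 1.6100e-05
Step 3: Rs = 4434.8 ohm/sq

4434.8


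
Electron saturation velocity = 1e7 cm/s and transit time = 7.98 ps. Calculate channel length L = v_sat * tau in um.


Step 1: tau in seconds = 7.98 ps * 1e-12 = 7.9800e-12 s
Step 2: L = v_sat * tau = 1e7 * 7.9800e-12 = 7.9800e-05 cm
Step 3: L in um = 7.9800e-05 * 1e4 = 0.798 um

0.798


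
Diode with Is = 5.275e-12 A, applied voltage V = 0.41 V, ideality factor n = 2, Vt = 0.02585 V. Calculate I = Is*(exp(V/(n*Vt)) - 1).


Step 1: V/(n*Vt) = 0.41/(2*0.02585) = 7.9304
Step 2: exp(7.9304) = 2.7805e+03
Step 3: I = 5.275e-12 * (2.7805e+03 - 1) = 1.47e-08 A

1.47e-08


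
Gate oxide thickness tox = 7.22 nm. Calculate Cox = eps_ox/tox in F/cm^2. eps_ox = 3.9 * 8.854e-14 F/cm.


Step 1: eps_ox = 3.9 * 8.854e-14 = 3.45306e-13 F/cm
Step 2: tox in cm = 7.22 nm * 1e-7 = 7.2200e-07 cm
Step 3: Cox = 3.45306e-13 / 7.2200e-07 = 4.78e-07 F/cm^2

4.78e-07


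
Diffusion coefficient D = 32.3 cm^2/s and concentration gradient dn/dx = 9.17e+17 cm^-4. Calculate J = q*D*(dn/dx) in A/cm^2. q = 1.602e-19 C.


Step 1: J = q * D * (dn/dx)
Step 2: J = 1.602e-19 * 32.3 * 9.17e+17
Step 3: J = 4.74e+00 A/cm^2

4.74e+00


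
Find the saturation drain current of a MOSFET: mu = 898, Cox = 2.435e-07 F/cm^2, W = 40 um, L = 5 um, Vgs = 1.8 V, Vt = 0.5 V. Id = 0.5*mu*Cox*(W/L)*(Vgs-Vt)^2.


Step 1: Overdrive voltage Vov = Vgs - Vt = 1.8 - 0.5 = 1.3 V
Step 2: W/L = 40/5 = 8
Step 3: Id = 0.5 * 898 * 2.435e-07 * 8 * 1.3^2
Step 4: Id = 1.48e-03 A

1.48e-03


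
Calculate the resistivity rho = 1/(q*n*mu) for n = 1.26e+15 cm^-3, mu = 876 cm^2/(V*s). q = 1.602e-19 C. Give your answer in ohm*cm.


Step 1: sigma = q * n * mu = 1.602e-19 * 1.26e+15 * 876 = 1.76822e-01 S/cm
Step 2: rho = 1 / sigma = 1 / 1.76822e-01 = 5.655 ohm*cm

5.655


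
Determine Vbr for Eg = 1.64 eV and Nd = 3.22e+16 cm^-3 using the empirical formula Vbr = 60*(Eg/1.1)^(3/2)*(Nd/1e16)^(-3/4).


Step 1: Eg/1.1 = 1.64/1.1 = 1.490909
Step 2: (Eg/1.1)^1.5 = 1.490909^1.5 = 1.820441
Step 3: (Nd/1e16)^(-0.75) = (3.22)^(-0.75) = 0.416014
Step 4: Vbr = 60 * 1.820441 * 0.416014 = 45.4 V

45.4


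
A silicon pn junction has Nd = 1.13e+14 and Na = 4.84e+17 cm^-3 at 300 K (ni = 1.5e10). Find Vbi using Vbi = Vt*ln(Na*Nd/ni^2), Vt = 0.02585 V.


Step 1: Compute Na*Nd/ni^2 = 4.84e+17 * 1.13e+14 / (1.5e10)^2 = 2.4308e+11
Step 2: ln(2.4308e+11) = 26.2167
Step 3: Vbi = 0.02585 * 26.2167 = 0.678 V

0.678


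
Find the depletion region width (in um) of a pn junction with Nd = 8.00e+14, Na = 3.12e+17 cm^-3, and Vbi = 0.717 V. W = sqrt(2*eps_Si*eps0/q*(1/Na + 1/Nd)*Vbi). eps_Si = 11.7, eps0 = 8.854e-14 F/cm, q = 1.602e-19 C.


Step 1: 1/Na + 1/Nd = 1/3.12e+17 + 1/8.00e+14 = 1.25321e-15
Step 2: 2*eps*eps0/q = 2*11.7*8.854e-14/1.602e-19 = 1.293281e+07
Step 3: W^2 = 1.293281e+07 * 1.25321e-15 * 0.717 = 1.16208e-08
Step 4: W = sqrt(1.16208e-08) = 1.078e-04 cm = 1.078 um

1.078


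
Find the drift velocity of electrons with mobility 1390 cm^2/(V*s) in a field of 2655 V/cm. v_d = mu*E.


Step 1: v_d = mu * E
Step 2: v_d = 1390 * 2655 = 3690450
Step 3: v_d = 3.69e+06 cm/s

3.69e+06


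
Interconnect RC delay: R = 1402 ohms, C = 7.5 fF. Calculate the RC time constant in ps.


Step 1: tau = R * C
Step 2: tau = 1402 * 7.5 fF = 1402 * 7.5e-15 F
Step 3: tau = 1.0515e-11 s = 10.515 ps

10.515


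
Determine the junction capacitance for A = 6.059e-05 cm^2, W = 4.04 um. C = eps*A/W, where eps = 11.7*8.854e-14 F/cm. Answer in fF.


Step 1: eps_Si = 11.7 * 8.854e-14 = 1.035918e-12 F/cm
Step 2: W in cm = 4.04 * 1e-4 = 4.04e-04 cm
Step 3: C = 1.035918e-12 * 6.059e-05 / 4.04e-04 = 1.553621e-13 F
Step 4: C = 155.36 fF

155.36


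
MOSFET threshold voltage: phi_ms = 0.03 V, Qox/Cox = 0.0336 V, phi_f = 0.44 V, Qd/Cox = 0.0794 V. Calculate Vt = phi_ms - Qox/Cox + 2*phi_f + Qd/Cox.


Step 1: Vt = phi_ms - Qox/Cox + 2*phi_f + Qd/Cox
Step 2: Vt = 0.03 - 0.0336 + 2*0.44 + 0.0794
Step 3: Vt = 0.03 - 0.0336 + 0.88 + 0.0794
Step 4: Vt = 0.9558 V

0.9558


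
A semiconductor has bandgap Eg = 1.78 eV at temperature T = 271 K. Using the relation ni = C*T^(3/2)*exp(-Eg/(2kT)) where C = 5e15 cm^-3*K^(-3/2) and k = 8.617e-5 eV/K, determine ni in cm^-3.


Step 1: Compute kT = 8.617e-5 * 271 = 0.02335207 eV
Step 2: Exponent = -Eg/(2kT) = -1.78/(2*0.02335207) = -38.11225
Step 3: T^(3/2) = 271^1.5 = 4461.22
Step 4: ni = 5e15 * 4461.22 * exp(-38.11225) = 6.26e+02 cm^-3

6.26e+02


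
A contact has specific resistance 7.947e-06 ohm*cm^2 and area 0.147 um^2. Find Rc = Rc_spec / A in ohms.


Step 1: Convert area to cm^2: 0.147 um^2 = 1.4700e-09 cm^2
Step 2: Rc = Rc_spec / A = 7.947e-06 / 1.4700e-09
Step 3: Rc = 5.41e+03 ohms

5.41e+03


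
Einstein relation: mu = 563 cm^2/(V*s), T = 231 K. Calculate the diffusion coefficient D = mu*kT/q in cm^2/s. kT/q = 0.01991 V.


Step 1: D = mu * (kT/q)
Step 2: D = 563 * 0.01991
Step 3: D = 11.21 cm^2/s

11.21


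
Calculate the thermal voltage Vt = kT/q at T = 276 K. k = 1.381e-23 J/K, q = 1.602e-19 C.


Step 1: kT = 1.381e-23 * 276 = 3.81156e-21 J
Step 2: Vt = kT/q = 3.81156e-21 / 1.602e-19
Step 3: Vt = 0.02379 V

0.02379


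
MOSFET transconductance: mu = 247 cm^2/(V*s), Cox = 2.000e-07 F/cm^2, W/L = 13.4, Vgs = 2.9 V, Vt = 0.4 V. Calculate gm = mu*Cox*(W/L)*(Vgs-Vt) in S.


Step 1: Vov = Vgs - Vt = 2.9 - 0.4 = 2.5 V
Step 2: gm = mu * Cox * (W/L) * Vov
Step 3: gm = 247 * 2.000e-07 * 13.4 * 2.5 = 1.65e-03 S

1.65e-03


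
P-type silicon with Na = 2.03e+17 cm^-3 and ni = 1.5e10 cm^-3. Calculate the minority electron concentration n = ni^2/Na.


Step 1: Majority hole concentration p ≈ Na = 2.03e+17 cm^-3
Step 2: n = ni^2 / Na = (1.5e10)^2 / 2.03e+17
Step 3: n = 1.11e+03 cm^-3

1.11e+03


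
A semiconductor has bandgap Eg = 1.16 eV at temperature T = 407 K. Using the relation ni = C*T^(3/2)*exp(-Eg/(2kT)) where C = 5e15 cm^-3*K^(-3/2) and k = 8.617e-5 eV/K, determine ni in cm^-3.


Step 1: Compute kT = 8.617e-5 * 407 = 0.03507119 eV
Step 2: Exponent = -Eg/(2kT) = -1.16/(2*0.03507119) = -16.53779
Step 3: T^(3/2) = 407^1.5 = 8210.92
Step 4: ni = 5e15 * 8210.92 * exp(-16.53779) = 2.70e+12 cm^-3

2.70e+12


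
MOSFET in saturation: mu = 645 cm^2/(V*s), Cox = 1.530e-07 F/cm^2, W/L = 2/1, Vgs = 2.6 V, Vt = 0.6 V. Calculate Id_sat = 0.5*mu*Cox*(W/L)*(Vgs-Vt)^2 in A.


Step 1: Overdrive voltage Vov = Vgs - Vt = 2.6 - 0.6 = 2.0 V
Step 2: W/L = 2/1 = 2
Step 3: Id = 0.5 * 645 * 1.530e-07 * 2 * 2.0^2
Step 4: Id = 3.95e-04 A

3.95e-04


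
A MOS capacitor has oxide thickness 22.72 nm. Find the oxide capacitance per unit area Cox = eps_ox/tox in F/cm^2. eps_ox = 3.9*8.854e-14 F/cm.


Step 1: eps_ox = 3.9 * 8.854e-14 = 3.45306e-13 F/cm
Step 2: tox in cm = 22.72 nm * 1e-7 = 2.2720e-06 cm
Step 3: Cox = 3.45306e-13 / 2.2720e-06 = 1.52e-07 F/cm^2

1.52e-07


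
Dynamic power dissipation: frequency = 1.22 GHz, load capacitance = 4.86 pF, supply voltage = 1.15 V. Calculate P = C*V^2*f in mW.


Step 1: V^2 = 1.15^2 = 1.3225 V^2
Step 2: P = C*V^2*f = 4.86e-12 F * 1.3225 * 1.22e9 Hz
Step 3: P = 7.841367e-03 W
Step 4: P = 7.841 mW

7.841


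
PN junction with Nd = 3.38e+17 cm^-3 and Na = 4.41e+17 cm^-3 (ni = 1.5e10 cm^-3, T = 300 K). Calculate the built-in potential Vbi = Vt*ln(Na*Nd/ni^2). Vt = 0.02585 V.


Step 1: Compute Na*Nd/ni^2 = 4.41e+17 * 3.38e+17 / (1.5e10)^2 = 6.6248e+14
Step 2: ln(6.6248e+14) = 34.1270
Step 3: Vbi = 0.02585 * 34.1270 = 0.882 V

0.882


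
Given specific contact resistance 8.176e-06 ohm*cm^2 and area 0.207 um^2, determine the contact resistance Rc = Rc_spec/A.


Step 1: Convert area to cm^2: 0.207 um^2 = 2.0700e-09 cm^2
Step 2: Rc = Rc_spec / A = 8.176e-06 / 2.0700e-09
Step 3: Rc = 3.95e+03 ohms

3.95e+03


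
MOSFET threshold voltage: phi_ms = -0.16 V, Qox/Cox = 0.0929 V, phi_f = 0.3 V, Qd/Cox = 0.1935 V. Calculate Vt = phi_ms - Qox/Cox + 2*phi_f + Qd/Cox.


Step 1: Vt = phi_ms - Qox/Cox + 2*phi_f + Qd/Cox
Step 2: Vt = -0.16 - 0.0929 + 2*0.3 + 0.1935
Step 3: Vt = -0.16 - 0.0929 + 0.6 + 0.1935
Step 4: Vt = 0.5406 V

0.5406


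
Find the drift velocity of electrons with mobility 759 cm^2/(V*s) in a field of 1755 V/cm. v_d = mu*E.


Step 1: v_d = mu * E
Step 2: v_d = 759 * 1755 = 1332045
Step 3: v_d = 1.33e+06 cm/s

1.33e+06


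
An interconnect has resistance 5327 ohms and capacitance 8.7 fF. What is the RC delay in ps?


Step 1: tau = R * C
Step 2: tau = 5327 * 8.7 fF = 5327 * 8.7e-15 F
Step 3: tau = 4.63449e-11 s = 46.3449 ps

46.3449


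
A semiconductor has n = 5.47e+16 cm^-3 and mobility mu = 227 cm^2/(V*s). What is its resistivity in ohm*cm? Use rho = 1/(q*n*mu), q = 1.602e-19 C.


Step 1: sigma = q * n * mu = 1.602e-19 * 5.47e+16 * 227 = 1.98919e+00 S/cm
Step 2: rho = 1 / sigma = 1 / 1.98919e+00 = 0.5027 ohm*cm

0.5027


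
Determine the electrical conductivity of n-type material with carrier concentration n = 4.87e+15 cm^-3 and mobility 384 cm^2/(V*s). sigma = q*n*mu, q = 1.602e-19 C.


Step 1: sigma = q * n * mu
Step 2: sigma = 1.602e-19 * 4.87e+15 * 384
Step 3: sigma = 2.996e-01 S/cm

2.996e-01


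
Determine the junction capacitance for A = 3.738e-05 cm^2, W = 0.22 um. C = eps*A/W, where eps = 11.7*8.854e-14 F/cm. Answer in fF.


Step 1: eps_Si = 11.7 * 8.854e-14 = 1.035918e-12 F/cm
Step 2: W in cm = 0.22 * 1e-4 = 2.20e-05 cm
Step 3: C = 1.035918e-12 * 3.738e-05 / 2.20e-05 = 1.760119e-12 F
Step 4: C = 1760.12 fF

1760.12


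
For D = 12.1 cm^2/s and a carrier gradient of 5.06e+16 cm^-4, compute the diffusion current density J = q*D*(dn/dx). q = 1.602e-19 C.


Step 1: J = q * D * (dn/dx)
Step 2: J = 1.602e-19 * 12.1 * 5.06e+16
Step 3: J = 9.81e-02 A/cm^2

9.81e-02


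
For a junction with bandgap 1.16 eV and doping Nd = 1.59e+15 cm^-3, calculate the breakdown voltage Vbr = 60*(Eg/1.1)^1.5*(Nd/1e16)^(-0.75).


Step 1: Eg/1.1 = 1.16/1.1 = 1.054545
Step 2: (Eg/1.1)^1.5 = 1.054545^1.5 = 1.082923
Step 3: (Nd/1e16)^(-0.75) = (0.159)^(-0.75) = 3.971478
Step 4: Vbr = 60 * 1.082923 * 3.971478 = 258.0 V

258.0


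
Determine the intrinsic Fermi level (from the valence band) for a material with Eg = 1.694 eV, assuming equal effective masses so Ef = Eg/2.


Step 1: For an intrinsic semiconductor, the Fermi level sits at midgap.
Step 2: Ef = Eg / 2 = 1.694 / 2 = 0.847 eV

0.847


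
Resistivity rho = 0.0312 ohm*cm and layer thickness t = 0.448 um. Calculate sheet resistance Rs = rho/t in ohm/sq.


Step 1: Convert thickness to cm: t = 0.448 um = 4.4800e-05 cm
Step 2: Rs = rho / t = 0.0312 / 4.4800e-05
Step 3: Rs = 696.4 ohm/sq

696.4


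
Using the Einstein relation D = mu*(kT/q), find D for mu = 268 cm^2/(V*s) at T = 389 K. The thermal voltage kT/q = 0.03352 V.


Step 1: D = mu * (kT/q)
Step 2: D = 268 * 0.03352
Step 3: D = 8.98 cm^2/s

8.98


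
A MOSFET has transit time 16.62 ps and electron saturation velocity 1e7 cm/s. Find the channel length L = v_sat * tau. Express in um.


Step 1: tau in seconds = 16.62 ps * 1e-12 = 1.6620e-11 s
Step 2: L = v_sat * tau = 1e7 * 1.6620e-11 = 1.6620e-04 cm
Step 3: L in um = 1.6620e-04 * 1e4 = 1.662 um

1.662


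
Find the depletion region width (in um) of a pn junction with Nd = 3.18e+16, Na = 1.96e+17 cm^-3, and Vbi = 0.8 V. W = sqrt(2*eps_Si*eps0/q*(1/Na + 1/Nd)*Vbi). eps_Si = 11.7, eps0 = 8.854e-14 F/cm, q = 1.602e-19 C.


Step 1: 1/Na + 1/Nd = 1/1.96e+17 + 1/3.18e+16 = 3.65486e-17
Step 2: 2*eps*eps0/q = 2*11.7*8.854e-14/1.602e-19 = 1.293281e+07
Step 3: W^2 = 1.293281e+07 * 3.65486e-17 * 0.8 = 3.78141e-10
Step 4: W = sqrt(3.78141e-10) = 1.945e-05 cm = 0.1945 um

0.1945


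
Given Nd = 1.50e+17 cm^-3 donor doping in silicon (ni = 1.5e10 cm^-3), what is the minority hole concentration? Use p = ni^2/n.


Step 1: Since Nd >> ni, n ≈ Nd = 1.50e+17 cm^-3
Step 2: p = ni^2 / n = (1.5e10)^2 / 1.50e+17
Step 3: p = 2.25e20 / 1.50e+17 = 1.50e+03 cm^-3

1.50e+03


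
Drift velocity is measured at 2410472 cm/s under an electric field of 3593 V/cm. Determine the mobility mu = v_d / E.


Step 1: mu = v_d / E
Step 2: mu = 2410472 / 3593
Step 3: mu = 670.88 cm^2/(V*s)

670.88


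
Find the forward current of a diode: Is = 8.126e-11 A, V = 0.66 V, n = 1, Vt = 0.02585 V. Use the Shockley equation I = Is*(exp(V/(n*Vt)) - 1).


Step 1: V/(n*Vt) = 0.66/(1*0.02585) = 25.5319
Step 2: exp(25.5319) = 1.2256e+11
Step 3: I = 8.126e-11 * (1.2256e+11 - 1) = 9.96e+00 A

9.96e+00


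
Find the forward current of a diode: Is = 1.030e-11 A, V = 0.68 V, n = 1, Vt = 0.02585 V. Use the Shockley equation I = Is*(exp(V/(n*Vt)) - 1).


Step 1: V/(n*Vt) = 0.68/(1*0.02585) = 26.3056
Step 2: exp(26.3056) = 2.6569e+11
Step 3: I = 1.030e-11 * (2.6569e+11 - 1) = 2.74e+00 A

2.74e+00


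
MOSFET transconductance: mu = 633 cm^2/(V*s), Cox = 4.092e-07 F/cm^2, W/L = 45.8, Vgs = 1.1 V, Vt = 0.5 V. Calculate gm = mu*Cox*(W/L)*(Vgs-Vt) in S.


Step 1: Vov = Vgs - Vt = 1.1 - 0.5 = 0.6 V
Step 2: gm = mu * Cox * (W/L) * Vov
Step 3: gm = 633 * 4.092e-07 * 45.8 * 0.6 = 7.12e-03 S

7.12e-03


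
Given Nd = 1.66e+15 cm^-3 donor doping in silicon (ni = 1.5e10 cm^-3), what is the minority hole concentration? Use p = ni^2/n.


Step 1: Since Nd >> ni, n ≈ Nd = 1.66e+15 cm^-3
Step 2: p = ni^2 / n = (1.5e10)^2 / 1.66e+15
Step 3: p = 2.25e20 / 1.66e+15 = 1.36e+05 cm^-3

1.36e+05


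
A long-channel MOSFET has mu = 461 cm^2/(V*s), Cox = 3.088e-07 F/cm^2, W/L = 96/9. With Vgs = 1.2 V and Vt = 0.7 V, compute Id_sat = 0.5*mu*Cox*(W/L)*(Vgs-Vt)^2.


Step 1: Overdrive voltage Vov = Vgs - Vt = 1.2 - 0.7 = 0.5 V
Step 2: W/L = 96/9 = 10.6667
Step 3: Id = 0.5 * 461 * 3.088e-07 * 10.6667 * 0.5^2
Step 4: Id = 1.90e-04 A

1.90e-04


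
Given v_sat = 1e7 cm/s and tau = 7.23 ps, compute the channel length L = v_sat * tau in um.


Step 1: tau in seconds = 7.23 ps * 1e-12 = 7.2300e-12 s
Step 2: L = v_sat * tau = 1e7 * 7.2300e-12 = 7.2300e-05 cm
Step 3: L in um = 7.2300e-05 * 1e4 = 0.723 um

0.723


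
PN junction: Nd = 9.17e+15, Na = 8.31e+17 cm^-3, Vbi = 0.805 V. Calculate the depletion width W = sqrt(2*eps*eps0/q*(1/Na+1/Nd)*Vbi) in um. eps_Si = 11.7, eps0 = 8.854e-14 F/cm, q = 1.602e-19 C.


Step 1: 1/Na + 1/Nd = 1/8.31e+17 + 1/9.17e+15 = 1.10255e-16
Step 2: 2*eps*eps0/q = 2*11.7*8.854e-14/1.602e-19 = 1.293281e+07
Step 3: W^2 = 1.293281e+07 * 1.10255e-16 * 0.805 = 1.14786e-09
Step 4: W = sqrt(1.14786e-09) = 3.388e-05 cm = 0.3388 um

0.3388


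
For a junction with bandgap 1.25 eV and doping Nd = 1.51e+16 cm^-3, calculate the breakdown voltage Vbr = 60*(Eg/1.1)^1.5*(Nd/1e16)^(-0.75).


Step 1: Eg/1.1 = 1.25/1.1 = 1.136364
Step 2: (Eg/1.1)^1.5 = 1.136364^1.5 = 1.211368
Step 3: (Nd/1e16)^(-0.75) = (1.51)^(-0.75) = 0.734120
Step 4: Vbr = 60 * 1.211368 * 0.734120 = 53.4 V

53.4


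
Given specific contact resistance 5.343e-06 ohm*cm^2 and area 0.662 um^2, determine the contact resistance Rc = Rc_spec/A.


Step 1: Convert area to cm^2: 0.662 um^2 = 6.6200e-09 cm^2
Step 2: Rc = Rc_spec / A = 5.343e-06 / 6.6200e-09
Step 3: Rc = 8.07e+02 ohms

8.07e+02


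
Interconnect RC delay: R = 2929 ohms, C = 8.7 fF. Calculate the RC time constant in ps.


Step 1: tau = R * C
Step 2: tau = 2929 * 8.7 fF = 2929 * 8.7e-15 F
Step 3: tau = 2.54823e-11 s = 25.4823 ps

25.4823


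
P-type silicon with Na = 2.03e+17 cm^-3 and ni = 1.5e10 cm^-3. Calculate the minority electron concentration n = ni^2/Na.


Step 1: Majority hole concentration p ≈ Na = 2.03e+17 cm^-3
Step 2: n = ni^2 / Na = (1.5e10)^2 / 2.03e+17
Step 3: n = 1.11e+03 cm^-3

1.11e+03


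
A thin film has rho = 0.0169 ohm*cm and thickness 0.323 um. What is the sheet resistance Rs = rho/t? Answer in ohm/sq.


Step 1: Convert thickness to cm: t = 0.323 um = 3.2300e-05 cm
Step 2: Rs = rho / t = 0.0169 / 3.2300e-05
Step 3: Rs = 523.2 ohm/sq

523.2


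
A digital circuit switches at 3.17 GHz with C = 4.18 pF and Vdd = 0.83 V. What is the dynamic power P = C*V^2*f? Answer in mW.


Step 1: V^2 = 0.83^2 = 0.6889 V^2
Step 2: P = C*V^2*f = 4.18e-12 F * 0.6889 * 3.17e9 Hz
Step 3: P = 9.12833834e-03 W
Step 4: P = 9.128 mW

9.128


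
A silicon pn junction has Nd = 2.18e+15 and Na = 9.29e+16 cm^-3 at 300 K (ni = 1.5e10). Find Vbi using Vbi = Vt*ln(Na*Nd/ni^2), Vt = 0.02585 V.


Step 1: Compute Na*Nd/ni^2 = 9.29e+16 * 2.18e+15 / (1.5e10)^2 = 9.0010e+11
Step 2: ln(9.0010e+11) = 27.5258
Step 3: Vbi = 0.02585 * 27.5258 = 0.712 V

0.712


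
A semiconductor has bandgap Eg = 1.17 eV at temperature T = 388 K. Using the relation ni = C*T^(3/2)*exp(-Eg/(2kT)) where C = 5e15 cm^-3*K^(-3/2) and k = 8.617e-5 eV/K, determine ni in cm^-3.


Step 1: Compute kT = 8.617e-5 * 388 = 0.03343396 eV
Step 2: Exponent = -Eg/(2kT) = -1.17/(2*0.03343396) = -17.49718
Step 3: T^(3/2) = 388^1.5 = 7642.71
Step 4: ni = 5e15 * 7642.71 * exp(-17.49718) = 9.62e+11 cm^-3

9.62e+11


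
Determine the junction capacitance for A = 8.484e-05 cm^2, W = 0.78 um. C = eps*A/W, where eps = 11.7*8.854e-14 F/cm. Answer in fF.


Step 1: eps_Si = 11.7 * 8.854e-14 = 1.035918e-12 F/cm
Step 2: W in cm = 0.78 * 1e-4 = 7.80e-05 cm
Step 3: C = 1.035918e-12 * 8.484e-05 / 7.80e-05 = 1.126760e-12 F
Step 4: C = 1126.76 fF

1126.76


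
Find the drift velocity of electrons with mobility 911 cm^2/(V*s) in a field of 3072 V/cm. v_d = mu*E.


Step 1: v_d = mu * E
Step 2: v_d = 911 * 3072 = 2798592
Step 3: v_d = 2.80e+06 cm/s

2.80e+06


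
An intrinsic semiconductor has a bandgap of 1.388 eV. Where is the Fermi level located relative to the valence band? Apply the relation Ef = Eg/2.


Step 1: For an intrinsic semiconductor, the Fermi level sits at midgap.
Step 2: Ef = Eg / 2 = 1.388 / 2 = 0.694 eV

0.694


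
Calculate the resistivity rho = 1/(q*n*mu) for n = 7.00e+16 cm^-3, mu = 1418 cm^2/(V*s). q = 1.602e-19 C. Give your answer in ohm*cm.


Step 1: sigma = q * n * mu = 1.602e-19 * 7.00e+16 * 1418 = 1.59015e+01 S/cm
Step 2: rho = 1 / sigma = 1 / 1.59015e+01 = 0.06289 ohm*cm

0.06289


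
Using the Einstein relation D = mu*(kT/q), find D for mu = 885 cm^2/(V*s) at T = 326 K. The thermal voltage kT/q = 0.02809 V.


Step 1: D = mu * (kT/q)
Step 2: D = 885 * 0.02809
Step 3: D = 24.86 cm^2/s

24.86


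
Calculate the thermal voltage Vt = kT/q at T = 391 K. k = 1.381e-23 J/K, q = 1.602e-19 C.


Step 1: kT = 1.381e-23 * 391 = 5.39971e-21 J
Step 2: Vt = kT/q = 5.39971e-21 / 1.602e-19
Step 3: Vt = 0.03371 V

0.03371


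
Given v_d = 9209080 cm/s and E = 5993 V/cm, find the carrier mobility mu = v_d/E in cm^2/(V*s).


Step 1: mu = v_d / E
Step 2: mu = 9209080 / 5993
Step 3: mu = 1536.64 cm^2/(V*s)

1536.64


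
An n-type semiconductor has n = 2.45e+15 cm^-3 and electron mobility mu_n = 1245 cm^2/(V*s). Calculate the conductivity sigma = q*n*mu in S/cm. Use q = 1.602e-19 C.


Step 1: sigma = q * n * mu
Step 2: sigma = 1.602e-19 * 2.45e+15 * 1245
Step 3: sigma = 4.887e-01 S/cm

4.887e-01


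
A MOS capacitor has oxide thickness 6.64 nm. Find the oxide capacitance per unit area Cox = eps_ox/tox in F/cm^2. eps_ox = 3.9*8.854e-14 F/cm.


Step 1: eps_ox = 3.9 * 8.854e-14 = 3.45306e-13 F/cm
Step 2: tox in cm = 6.64 nm * 1e-7 = 6.6400e-07 cm
Step 3: Cox = 3.45306e-13 / 6.6400e-07 = 5.20e-07 F/cm^2

5.20e-07


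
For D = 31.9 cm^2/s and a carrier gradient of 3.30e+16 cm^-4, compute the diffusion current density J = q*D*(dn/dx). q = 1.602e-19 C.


Step 1: J = q * D * (dn/dx)
Step 2: J = 1.602e-19 * 31.9 * 3.30e+16
Step 3: J = 1.69e-01 A/cm^2

1.69e-01


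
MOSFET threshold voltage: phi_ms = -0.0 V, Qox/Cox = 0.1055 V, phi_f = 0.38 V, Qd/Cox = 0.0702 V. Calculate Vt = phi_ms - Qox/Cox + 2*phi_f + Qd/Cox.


Step 1: Vt = phi_ms - Qox/Cox + 2*phi_f + Qd/Cox
Step 2: Vt = -0.0 - 0.1055 + 2*0.38 + 0.0702
Step 3: Vt = -0.0 - 0.1055 + 0.76 + 0.0702
Step 4: Vt = 0.7247 V

0.7247


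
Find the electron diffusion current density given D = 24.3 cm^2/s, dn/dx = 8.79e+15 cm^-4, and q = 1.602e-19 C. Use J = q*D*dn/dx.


Step 1: J = q * D * (dn/dx)
Step 2: J = 1.602e-19 * 24.3 * 8.79e+15
Step 3: J = 3.42e-02 A/cm^2

3.42e-02


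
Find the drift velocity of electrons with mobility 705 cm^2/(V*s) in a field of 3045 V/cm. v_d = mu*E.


Step 1: v_d = mu * E
Step 2: v_d = 705 * 3045 = 2146725
Step 3: v_d = 2.15e+06 cm/s

2.15e+06


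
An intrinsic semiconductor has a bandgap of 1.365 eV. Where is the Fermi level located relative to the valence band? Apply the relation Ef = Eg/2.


Step 1: For an intrinsic semiconductor, the Fermi level sits at midgap.
Step 2: Ef = Eg / 2 = 1.365 / 2 = 0.6825 eV

0.6825


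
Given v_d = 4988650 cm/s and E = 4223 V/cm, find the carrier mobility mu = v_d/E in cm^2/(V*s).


Step 1: mu = v_d / E
Step 2: mu = 4988650 / 4223
Step 3: mu = 1181.3 cm^2/(V*s)

1181.3


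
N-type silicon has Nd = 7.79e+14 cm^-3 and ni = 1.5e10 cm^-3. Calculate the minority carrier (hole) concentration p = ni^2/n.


Step 1: Since Nd >> ni, n ≈ Nd = 7.79e+14 cm^-3
Step 2: p = ni^2 / n = (1.5e10)^2 / 7.79e+14
Step 3: p = 2.25e20 / 7.79e+14 = 2.89e+05 cm^-3

2.89e+05


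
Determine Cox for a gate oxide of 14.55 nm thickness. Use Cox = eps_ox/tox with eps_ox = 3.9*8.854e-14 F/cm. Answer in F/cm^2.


Step 1: eps_ox = 3.9 * 8.854e-14 = 3.45306e-13 F/cm
Step 2: tox in cm = 14.55 nm * 1e-7 = 1.4550e-06 cm
Step 3: Cox = 3.45306e-13 / 1.4550e-06 = 2.37e-07 F/cm^2

2.37e-07


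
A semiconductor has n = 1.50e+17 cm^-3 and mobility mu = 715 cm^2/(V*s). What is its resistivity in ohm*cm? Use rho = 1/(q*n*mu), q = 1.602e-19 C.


Step 1: sigma = q * n * mu = 1.602e-19 * 1.50e+17 * 715 = 1.71815e+01 S/cm
Step 2: rho = 1 / sigma = 1 / 1.71815e+01 = 0.0582 ohm*cm

0.0582


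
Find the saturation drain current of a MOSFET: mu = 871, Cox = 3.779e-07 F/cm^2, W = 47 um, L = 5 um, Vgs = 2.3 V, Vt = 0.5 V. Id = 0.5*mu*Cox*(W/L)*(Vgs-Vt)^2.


Step 1: Overdrive voltage Vov = Vgs - Vt = 2.3 - 0.5 = 1.8 V
Step 2: W/L = 47/5 = 9.4
Step 3: Id = 0.5 * 871 * 3.779e-07 * 9.4 * 1.8^2
Step 4: Id = 5.01e-03 A

5.01e-03


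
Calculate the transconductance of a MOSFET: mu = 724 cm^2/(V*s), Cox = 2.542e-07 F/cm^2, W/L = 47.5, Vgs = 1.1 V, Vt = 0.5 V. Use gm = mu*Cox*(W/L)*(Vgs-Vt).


Step 1: Vov = Vgs - Vt = 1.1 - 0.5 = 0.6 V
Step 2: gm = mu * Cox * (W/L) * Vov
Step 3: gm = 724 * 2.542e-07 * 47.5 * 0.6 = 5.25e-03 S

5.25e-03


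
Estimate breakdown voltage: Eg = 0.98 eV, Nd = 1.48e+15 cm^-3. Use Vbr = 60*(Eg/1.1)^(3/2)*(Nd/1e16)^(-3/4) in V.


Step 1: Eg/1.1 = 0.98/1.1 = 0.890909
Step 2: (Eg/1.1)^1.5 = 0.890909^1.5 = 0.840911
Step 3: (Nd/1e16)^(-0.75) = (0.148)^(-0.75) = 4.190865
Step 4: Vbr = 60 * 0.840911 * 4.190865 = 211.4 V

211.4


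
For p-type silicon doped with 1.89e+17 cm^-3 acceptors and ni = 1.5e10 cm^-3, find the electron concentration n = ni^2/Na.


Step 1: Majority hole concentration p ≈ Na = 1.89e+17 cm^-3
Step 2: n = ni^2 / Na = (1.5e10)^2 / 1.89e+17
Step 3: n = 1.19e+03 cm^-3

1.19e+03


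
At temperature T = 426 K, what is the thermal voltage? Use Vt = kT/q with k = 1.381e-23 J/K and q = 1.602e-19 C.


Step 1: kT = 1.381e-23 * 426 = 5.88306e-21 J
Step 2: Vt = kT/q = 5.88306e-21 / 1.602e-19
Step 3: Vt = 0.03672 V

0.03672


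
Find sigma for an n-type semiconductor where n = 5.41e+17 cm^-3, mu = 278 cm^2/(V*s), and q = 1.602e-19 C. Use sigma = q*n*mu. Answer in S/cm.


Step 1: sigma = q * n * mu
Step 2: sigma = 1.602e-19 * 5.41e+17 * 278
Step 3: sigma = 2.409e+01 S/cm

2.409e+01


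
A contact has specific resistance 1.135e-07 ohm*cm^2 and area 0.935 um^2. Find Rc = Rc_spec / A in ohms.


Step 1: Convert area to cm^2: 0.935 um^2 = 9.3500e-09 cm^2
Step 2: Rc = Rc_spec / A = 1.135e-07 / 9.3500e-09
Step 3: Rc = 1.21e+01 ohms

1.21e+01


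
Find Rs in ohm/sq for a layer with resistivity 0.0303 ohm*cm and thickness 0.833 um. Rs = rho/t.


Step 1: Convert thickness to cm: t = 0.833 um = 8.3300e-05 cm
Step 2: Rs = rho / t = 0.0303 / 8.3300e-05
Step 3: Rs = 363.7 ohm/sq

363.7


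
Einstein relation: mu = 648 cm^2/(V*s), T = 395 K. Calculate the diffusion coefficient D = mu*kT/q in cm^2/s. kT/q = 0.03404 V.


Step 1: D = mu * (kT/q)
Step 2: D = 648 * 0.03404
Step 3: D = 22.06 cm^2/s

22.06


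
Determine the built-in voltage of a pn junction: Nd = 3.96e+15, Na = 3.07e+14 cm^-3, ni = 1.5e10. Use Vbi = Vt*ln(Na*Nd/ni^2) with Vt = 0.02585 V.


Step 1: Compute Na*Nd/ni^2 = 3.07e+14 * 3.96e+15 / (1.5e10)^2 = 5.4032e+09
Step 2: ln(5.4032e+09) = 22.4103
Step 3: Vbi = 0.02585 * 22.4103 = 0.579 V

0.579


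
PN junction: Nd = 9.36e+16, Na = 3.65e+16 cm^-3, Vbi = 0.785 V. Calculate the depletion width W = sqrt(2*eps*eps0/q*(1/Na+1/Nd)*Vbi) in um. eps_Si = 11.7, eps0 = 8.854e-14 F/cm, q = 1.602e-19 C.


Step 1: 1/Na + 1/Nd = 1/3.65e+16 + 1/9.36e+16 = 3.80810e-17
Step 2: 2*eps*eps0/q = 2*11.7*8.854e-14/1.602e-19 = 1.293281e+07
Step 3: W^2 = 1.293281e+07 * 3.80810e-17 * 0.785 = 3.86608e-10
Step 4: W = sqrt(3.86608e-10) = 1.966e-05 cm = 0.1966 um

0.1966


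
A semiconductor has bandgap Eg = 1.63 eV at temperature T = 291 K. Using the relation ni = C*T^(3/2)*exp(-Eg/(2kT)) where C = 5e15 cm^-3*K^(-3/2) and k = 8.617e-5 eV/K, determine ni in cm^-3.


Step 1: Compute kT = 8.617e-5 * 291 = 0.02507547 eV
Step 2: Exponent = -Eg/(2kT) = -1.63/(2*0.02507547) = -32.50188
Step 3: T^(3/2) = 291^1.5 = 4964.09
Step 4: ni = 5e15 * 4964.09 * exp(-32.50188) = 1.90e+05 cm^-3

1.90e+05


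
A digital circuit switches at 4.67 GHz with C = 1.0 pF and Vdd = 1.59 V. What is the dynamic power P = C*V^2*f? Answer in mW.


Step 1: V^2 = 1.59^2 = 2.5281 V^2
Step 2: P = C*V^2*f = 1.0e-12 F * 2.5281 * 4.67e9 Hz
Step 3: P = 1.1806227e-02 W
Step 4: P = 11.806 mW

11.806


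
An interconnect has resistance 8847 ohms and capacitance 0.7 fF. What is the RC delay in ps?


Step 1: tau = R * C
Step 2: tau = 8847 * 0.7 fF = 8847 * 7.0e-16 F
Step 3: tau = 6.1929e-12 s = 6.1929 ps

6.1929


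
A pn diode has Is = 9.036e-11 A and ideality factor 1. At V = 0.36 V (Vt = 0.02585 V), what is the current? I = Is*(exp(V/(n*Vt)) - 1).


Step 1: V/(n*Vt) = 0.36/(1*0.02585) = 13.9265
Step 2: exp(13.9265) = 1.1174e+06
Step 3: I = 9.036e-11 * (1.1174e+06 - 1) = 1.01e-04 A

1.01e-04


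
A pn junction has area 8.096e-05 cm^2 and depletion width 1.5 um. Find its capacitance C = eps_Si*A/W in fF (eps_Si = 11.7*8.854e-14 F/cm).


Step 1: eps_Si = 11.7 * 8.854e-14 = 1.035918e-12 F/cm
Step 2: W in cm = 1.5 * 1e-4 = 1.50e-04 cm
Step 3: C = 1.035918e-12 * 8.096e-05 / 1.50e-04 = 5.591195e-13 F
Step 4: C = 559.12 fF

559.12


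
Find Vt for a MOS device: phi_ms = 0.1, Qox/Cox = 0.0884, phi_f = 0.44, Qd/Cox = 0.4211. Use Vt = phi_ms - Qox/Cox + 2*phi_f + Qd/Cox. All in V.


Step 1: Vt = phi_ms - Qox/Cox + 2*phi_f + Qd/Cox
Step 2: Vt = 0.1 - 0.0884 + 2*0.44 + 0.4211
Step 3: Vt = 0.1 - 0.0884 + 0.88 + 0.4211
Step 4: Vt = 1.3127 V

1.3127


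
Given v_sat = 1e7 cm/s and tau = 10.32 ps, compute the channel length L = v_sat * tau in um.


Step 1: tau in seconds = 10.32 ps * 1e-12 = 1.0320e-11 s
Step 2: L = v_sat * tau = 1e7 * 1.0320e-11 = 1.0320e-04 cm
Step 3: L in um = 1.0320e-04 * 1e4 = 1.032 um

1.032


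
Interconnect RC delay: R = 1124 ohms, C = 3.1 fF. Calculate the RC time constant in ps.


Step 1: tau = R * C
Step 2: tau = 1124 * 3.1 fF = 1124 * 3.1e-15 F
Step 3: tau = 3.4844e-12 s = 3.4844 ps

3.4844


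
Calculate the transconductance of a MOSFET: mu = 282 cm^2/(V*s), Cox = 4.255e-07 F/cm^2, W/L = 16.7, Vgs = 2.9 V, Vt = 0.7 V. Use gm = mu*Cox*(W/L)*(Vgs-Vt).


Step 1: Vov = Vgs - Vt = 2.9 - 0.7 = 2.2 V
Step 2: gm = mu * Cox * (W/L) * Vov
Step 3: gm = 282 * 4.255e-07 * 16.7 * 2.2 = 4.41e-03 S

4.41e-03


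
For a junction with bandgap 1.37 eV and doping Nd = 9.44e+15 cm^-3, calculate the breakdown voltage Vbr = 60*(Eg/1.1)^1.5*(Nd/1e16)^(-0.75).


Step 1: Eg/1.1 = 1.37/1.1 = 1.245455
Step 2: (Eg/1.1)^1.5 = 1.245455^1.5 = 1.389927
Step 3: (Nd/1e16)^(-0.75) = (0.944)^(-0.75) = 1.044170
Step 4: Vbr = 60 * 1.389927 * 1.044170 = 87.1 V

87.1


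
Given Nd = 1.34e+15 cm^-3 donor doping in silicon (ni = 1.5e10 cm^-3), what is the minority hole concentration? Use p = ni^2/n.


Step 1: Since Nd >> ni, n ≈ Nd = 1.34e+15 cm^-3
Step 2: p = ni^2 / n = (1.5e10)^2 / 1.34e+15
Step 3: p = 2.25e20 / 1.34e+15 = 1.68e+05 cm^-3

1.68e+05


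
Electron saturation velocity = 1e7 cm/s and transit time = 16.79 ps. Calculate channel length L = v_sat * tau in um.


Step 1: tau in seconds = 16.79 ps * 1e-12 = 1.6790e-11 s
Step 2: L = v_sat * tau = 1e7 * 1.6790e-11 = 1.6790e-04 cm
Step 3: L in um = 1.6790e-04 * 1e4 = 1.679 um

1.679


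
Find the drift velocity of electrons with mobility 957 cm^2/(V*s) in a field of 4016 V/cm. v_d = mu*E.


Step 1: v_d = mu * E
Step 2: v_d = 957 * 4016 = 3843312
Step 3: v_d = 3.84e+06 cm/s

3.84e+06


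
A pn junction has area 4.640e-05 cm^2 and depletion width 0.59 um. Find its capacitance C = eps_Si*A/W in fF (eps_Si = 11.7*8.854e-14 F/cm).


Step 1: eps_Si = 11.7 * 8.854e-14 = 1.035918e-12 F/cm
Step 2: W in cm = 0.59 * 1e-4 = 5.90e-05 cm
Step 3: C = 1.035918e-12 * 4.640e-05 / 5.90e-05 = 8.146881e-13 F
Step 4: C = 814.69 fF

814.69


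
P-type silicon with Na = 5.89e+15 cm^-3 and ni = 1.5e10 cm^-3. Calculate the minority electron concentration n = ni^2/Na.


Step 1: Majority hole concentration p ≈ Na = 5.89e+15 cm^-3
Step 2: n = ni^2 / Na = (1.5e10)^2 / 5.89e+15
Step 3: n = 3.82e+04 cm^-3

3.82e+04


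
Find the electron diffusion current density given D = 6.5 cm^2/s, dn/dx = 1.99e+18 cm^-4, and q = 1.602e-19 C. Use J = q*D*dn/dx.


Step 1: J = q * D * (dn/dx)
Step 2: J = 1.602e-19 * 6.5 * 1.99e+18
Step 3: J = 2.07e+00 A/cm^2

2.07e+00


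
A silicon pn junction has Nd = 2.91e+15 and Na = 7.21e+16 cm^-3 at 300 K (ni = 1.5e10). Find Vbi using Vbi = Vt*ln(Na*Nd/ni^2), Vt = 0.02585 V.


Step 1: Compute Na*Nd/ni^2 = 7.21e+16 * 2.91e+15 / (1.5e10)^2 = 9.3249e+11
Step 2: ln(9.3249e+11) = 27.5611
Step 3: Vbi = 0.02585 * 27.5611 = 0.712 V

0.712


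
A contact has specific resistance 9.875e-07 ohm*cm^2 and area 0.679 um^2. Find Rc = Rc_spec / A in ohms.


Step 1: Convert area to cm^2: 0.679 um^2 = 6.7900e-09 cm^2
Step 2: Rc = Rc_spec / A = 9.875e-07 / 6.7900e-09
Step 3: Rc = 1.45e+02 ohms

1.45e+02


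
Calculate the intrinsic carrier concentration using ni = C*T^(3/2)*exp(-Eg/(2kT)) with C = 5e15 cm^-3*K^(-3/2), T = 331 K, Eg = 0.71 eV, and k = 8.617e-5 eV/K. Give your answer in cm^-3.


Step 1: Compute kT = 8.617e-5 * 331 = 0.02852227 eV
Step 2: Exponent = -Eg/(2kT) = -0.71/(2*0.02852227) = -12.44641
Step 3: T^(3/2) = 331^1.5 = 6022.02
Step 4: ni = 5e15 * 6022.02 * exp(-12.44641) = 1.18e+14 cm^-3

1.18e+14


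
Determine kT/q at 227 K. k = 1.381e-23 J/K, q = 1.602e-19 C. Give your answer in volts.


Step 1: kT = 1.381e-23 * 227 = 3.13487e-21 J
Step 2: Vt = kT/q = 3.13487e-21 / 1.602e-19
Step 3: Vt = 0.01957 V

0.01957


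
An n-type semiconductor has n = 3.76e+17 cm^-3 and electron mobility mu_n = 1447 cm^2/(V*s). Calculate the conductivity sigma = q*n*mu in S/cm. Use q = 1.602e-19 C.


Step 1: sigma = q * n * mu
Step 2: sigma = 1.602e-19 * 3.76e+17 * 1447
Step 3: sigma = 8.716e+01 S/cm

8.716e+01


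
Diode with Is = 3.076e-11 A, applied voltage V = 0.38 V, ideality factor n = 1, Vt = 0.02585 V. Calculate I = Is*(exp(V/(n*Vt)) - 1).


Step 1: V/(n*Vt) = 0.38/(1*0.02585) = 14.7002
Step 2: exp(14.7002) = 2.4222e+06
Step 3: I = 3.076e-11 * (2.4222e+06 - 1) = 7.45e-05 A

7.45e-05


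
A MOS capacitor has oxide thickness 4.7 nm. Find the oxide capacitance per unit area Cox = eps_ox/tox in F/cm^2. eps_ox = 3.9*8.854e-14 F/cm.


Step 1: eps_ox = 3.9 * 8.854e-14 = 3.45306e-13 F/cm
Step 2: tox in cm = 4.7 nm * 1e-7 = 4.7000e-07 cm
Step 3: Cox = 3.45306e-13 / 4.7000e-07 = 7.35e-07 F/cm^2

7.35e-07


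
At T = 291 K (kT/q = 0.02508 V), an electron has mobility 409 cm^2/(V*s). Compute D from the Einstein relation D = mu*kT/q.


Step 1: D = mu * (kT/q)
Step 2: D = 409 * 0.02508
Step 3: D = 10.26 cm^2/s

10.26


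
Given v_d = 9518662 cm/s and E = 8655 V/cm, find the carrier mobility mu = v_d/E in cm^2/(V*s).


Step 1: mu = v_d / E
Step 2: mu = 9518662 / 8655
Step 3: mu = 1099.79 cm^2/(V*s)

1099.79


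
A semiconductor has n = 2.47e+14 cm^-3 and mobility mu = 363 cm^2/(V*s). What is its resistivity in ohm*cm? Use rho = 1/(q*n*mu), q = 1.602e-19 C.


Step 1: sigma = q * n * mu = 1.602e-19 * 2.47e+14 * 363 = 1.43637e-02 S/cm
Step 2: rho = 1 / sigma = 1 / 1.43637e-02 = 69.62 ohm*cm

69.62
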